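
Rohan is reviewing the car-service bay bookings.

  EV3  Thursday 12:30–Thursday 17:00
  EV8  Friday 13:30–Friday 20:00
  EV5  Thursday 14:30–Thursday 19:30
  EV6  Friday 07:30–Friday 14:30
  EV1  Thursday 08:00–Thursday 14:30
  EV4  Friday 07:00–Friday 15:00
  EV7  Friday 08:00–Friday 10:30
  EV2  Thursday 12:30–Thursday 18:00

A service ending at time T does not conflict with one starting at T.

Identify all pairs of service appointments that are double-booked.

Sorted by start: EV1, EV2, EV3, EV5, EV4, EV6, EV7, EV8.
EV2 starts before EV1 ends → EV1 and EV2 overlap.
EV3 starts before EV1 ends → EV1 and EV3 overlap.
EV5 starts exactly when EV1 ends (back-to-back, no overlap); EV1 is clear from here.
EV3 starts before EV2 ends → EV2 and EV3 overlap.
EV5 starts before EV2 ends → EV2 and EV5 overlap.
EV4 starts after EV2 ends; EV2 is clear from here.
EV5 starts before EV3 ends → EV3 and EV5 overlap.
EV4 starts after EV3 ends; EV3 is clear from here.
EV4 starts after EV5 ends; EV5 is clear from here.
EV6 starts before EV4 ends → EV4 and EV6 overlap.
EV7 starts before EV4 ends → EV4 and EV7 overlap.
EV8 starts before EV4 ends → EV4 and EV8 overlap.
EV7 starts before EV6 ends → EV6 and EV7 overlap.
EV8 starts before EV6 ends → EV6 and EV8 overlap.
EV8 starts after EV7 ends.

EV1 & EV2, EV1 & EV3, EV2 & EV3, EV2 & EV5, EV3 & EV5, EV4 & EV6, EV4 & EV7, EV4 & EV8, EV6 & EV7, EV6 & EV8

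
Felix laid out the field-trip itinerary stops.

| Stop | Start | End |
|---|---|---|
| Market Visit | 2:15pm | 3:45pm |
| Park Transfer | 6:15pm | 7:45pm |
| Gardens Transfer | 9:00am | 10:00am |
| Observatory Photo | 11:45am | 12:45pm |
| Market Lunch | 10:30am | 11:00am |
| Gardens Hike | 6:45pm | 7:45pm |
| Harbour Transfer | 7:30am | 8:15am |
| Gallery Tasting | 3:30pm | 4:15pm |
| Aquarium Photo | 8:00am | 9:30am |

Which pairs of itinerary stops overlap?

Sorted by start: Harbour Transfer, Aquarium Photo, Gardens Transfer, Market Lunch, Observatory Photo, Market Visit, Gallery Tasting, Park Transfer, Gardens Hike.
Aquarium Photo starts before Harbour Transfer ends → Harbour Transfer and Aquarium Photo overlap.
Gardens Transfer starts after Harbour Transfer ends — done with Harbour Transfer.
Gardens Transfer starts before Aquarium Photo ends → Aquarium Photo and Gardens Transfer overlap.
Market Lunch starts after Aquarium Photo ends — done with Aquarium Photo.
Market Lunch starts after Gardens Transfer ends — done with Gardens Transfer.
Observatory Photo starts after Market Lunch ends — done with Market Lunch.
Market Visit starts after Observatory Photo ends — done with Observatory Photo.
Gallery Tasting starts before Market Visit ends → Market Visit and Gallery Tasting overlap.
Park Transfer starts after Market Visit ends — done with Market Visit.
Park Transfer starts after Gallery Tasting ends — done with Gallery Tasting.
Gardens Hike starts before Park Transfer ends → Park Transfer and Gardens Hike overlap.

Aquarium Photo & Gardens Transfer, Aquarium Photo & Harbour Transfer, Gallery Tasting & Market Visit, Gardens Hike & Park Transfer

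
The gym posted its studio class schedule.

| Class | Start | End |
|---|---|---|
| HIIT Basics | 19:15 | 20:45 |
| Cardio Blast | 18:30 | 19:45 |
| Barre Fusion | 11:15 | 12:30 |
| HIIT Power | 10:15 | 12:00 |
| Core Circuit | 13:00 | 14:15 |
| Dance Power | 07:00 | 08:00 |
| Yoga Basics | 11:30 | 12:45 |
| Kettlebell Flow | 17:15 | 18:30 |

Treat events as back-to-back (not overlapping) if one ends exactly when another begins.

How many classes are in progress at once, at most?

3

Sweep the timeline, counting +1 at each start and −1 at each end (ends before starts at a tie):
07:00 start Dance Power → 1
08:00 end Dance Power → 0
10:15 start HIIT Power → 1
11:15 start Barre Fusion → 2
11:30 start Yoga Basics → 3
12:00 end HIIT Power → 2
12:30 end Barre Fusion → 1
12:45 end Yoga Basics → 0
13:00 start Core Circuit → 1
14:15 end Core Circuit → 0
17:15 start Kettlebell Flow → 1
18:30 end Kettlebell Flow → 0
18:30 start Cardio Blast → 1
19:15 start HIIT Basics → 2
19:45 end Cardio Blast → 1
20:45 end HIIT Basics → 0
Peak is 3, at 11:30 (Barre Fusion, HIIT Power, Yoga Basics).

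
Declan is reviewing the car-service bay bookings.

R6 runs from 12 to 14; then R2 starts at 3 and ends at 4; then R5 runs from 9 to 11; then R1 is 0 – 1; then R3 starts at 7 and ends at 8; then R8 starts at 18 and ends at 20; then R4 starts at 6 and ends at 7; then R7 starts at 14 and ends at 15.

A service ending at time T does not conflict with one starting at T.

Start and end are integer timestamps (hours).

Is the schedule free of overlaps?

Sorted by start: R1, R2, R4, R3, R5, R6, R7, R8.
R2 starts after R1 ends — done with R1.
R4 starts after R2 ends — done with R2.
R3 starts exactly when R4 ends (back-to-back, no overlap) — done with R4.
R5 starts after R3 ends — done with R3.
R6 starts after R5 ends — done with R5.
R7 starts exactly when R6 ends (back-to-back, no overlap) — done with R6.
R8 starts after R7 ends.
Every pair is clear; the schedule has no overlaps.

Yes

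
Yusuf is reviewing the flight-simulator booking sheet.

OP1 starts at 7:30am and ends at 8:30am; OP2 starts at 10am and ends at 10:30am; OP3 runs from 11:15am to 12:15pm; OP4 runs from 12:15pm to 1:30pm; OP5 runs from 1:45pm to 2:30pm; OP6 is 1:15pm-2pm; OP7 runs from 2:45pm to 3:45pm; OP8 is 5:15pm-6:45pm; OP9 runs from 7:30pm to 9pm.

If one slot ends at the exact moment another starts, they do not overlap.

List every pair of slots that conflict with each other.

OP4 & OP6, OP5 & OP6

Sorted by start: OP1, OP2, OP3, OP4, OP6, OP5, OP7, OP8, OP9.
OP2 starts after OP1 ends, so nothing later overlaps OP1 either.
OP3 starts after OP2 ends, so nothing later overlaps OP2 either.
OP4 starts exactly when OP3 ends (back-to-back, no overlap), so nothing later overlaps OP3 either.
OP6 starts before OP4 ends → OP4 and OP6 overlap.
OP5 starts after OP4 ends, so nothing later overlaps OP4 either.
OP5 starts before OP6 ends → OP6 and OP5 overlap.
OP7 starts after OP6 ends, so nothing later overlaps OP6 either.
OP7 starts after OP5 ends, so nothing later overlaps OP5 either.
OP8 starts after OP7 ends, so nothing later overlaps OP7 either.
OP9 starts after OP8 ends.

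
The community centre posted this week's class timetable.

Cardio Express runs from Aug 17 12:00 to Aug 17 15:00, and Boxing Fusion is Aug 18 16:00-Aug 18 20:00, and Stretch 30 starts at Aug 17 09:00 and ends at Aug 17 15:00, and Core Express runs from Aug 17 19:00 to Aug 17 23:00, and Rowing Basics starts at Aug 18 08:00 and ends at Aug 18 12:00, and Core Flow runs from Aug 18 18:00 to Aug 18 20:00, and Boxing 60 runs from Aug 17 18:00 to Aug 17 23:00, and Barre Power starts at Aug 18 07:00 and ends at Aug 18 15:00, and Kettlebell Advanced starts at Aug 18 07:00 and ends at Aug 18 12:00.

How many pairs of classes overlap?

Sorted by start: Stretch 30, Cardio Express, Boxing 60, Core Express, Kettlebell Advanced, Barre Power, Rowing Basics, Boxing Fusion, Core Flow.
Cardio Express starts before Stretch 30 ends → Stretch 30 and Cardio Express overlap.
Boxing 60 starts after Stretch 30 ends — done with Stretch 30.
Boxing 60 starts after Cardio Express ends — done with Cardio Express.
Core Express starts before Boxing 60 ends → Boxing 60 and Core Express overlap.
Kettlebell Advanced starts after Boxing 60 ends — done with Boxing 60.
Kettlebell Advanced starts after Core Express ends — done with Core Express.
Barre Power starts before Kettlebell Advanced ends → Kettlebell Advanced and Barre Power overlap.
Rowing Basics starts before Kettlebell Advanced ends → Kettlebell Advanced and Rowing Basics overlap.
Boxing Fusion starts after Kettlebell Advanced ends — done with Kettlebell Advanced.
Rowing Basics starts before Barre Power ends → Barre Power and Rowing Basics overlap.
Boxing Fusion starts after Barre Power ends — done with Barre Power.
Boxing Fusion starts after Rowing Basics ends — done with Rowing Basics.
Core Flow starts before Boxing Fusion ends → Boxing Fusion and Core Flow overlap.
Overlapping pairs: Barre Power & Kettlebell Advanced, Barre Power & Rowing Basics, Boxing 60 & Core Express, Boxing Fusion & Core Flow, Cardio Express & Stretch 30, Kettlebell Advanced & Rowing Basics — 6 in total.

6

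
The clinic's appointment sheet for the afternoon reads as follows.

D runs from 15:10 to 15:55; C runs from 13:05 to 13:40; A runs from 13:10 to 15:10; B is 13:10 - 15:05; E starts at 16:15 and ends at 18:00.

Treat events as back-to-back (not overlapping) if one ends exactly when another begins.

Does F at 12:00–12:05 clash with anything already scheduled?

C: starts 13:05 at or after F ends 12:05 → clear.
A: starts 13:10 at or after F ends 12:05 → clear.
B: starts 13:10 at or after F ends 12:05 → clear.
D: starts 15:10 at or after F ends 12:05 → clear.
E: starts 16:15 at or after F ends 12:05 → clear.

No — it doesn't clash with anything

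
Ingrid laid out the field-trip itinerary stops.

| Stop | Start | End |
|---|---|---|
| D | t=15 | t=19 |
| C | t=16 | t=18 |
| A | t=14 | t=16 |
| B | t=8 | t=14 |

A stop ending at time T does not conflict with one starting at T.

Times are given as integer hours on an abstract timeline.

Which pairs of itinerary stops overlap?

A & D, C & D

Sorted by start: B, A, D, C.
A starts exactly when B ends (back-to-back, no overlap), so nothing later overlaps B either.
D starts before A ends → A and D overlap.
C starts exactly when A ends (back-to-back, no overlap).
C starts before D ends → D and C overlap.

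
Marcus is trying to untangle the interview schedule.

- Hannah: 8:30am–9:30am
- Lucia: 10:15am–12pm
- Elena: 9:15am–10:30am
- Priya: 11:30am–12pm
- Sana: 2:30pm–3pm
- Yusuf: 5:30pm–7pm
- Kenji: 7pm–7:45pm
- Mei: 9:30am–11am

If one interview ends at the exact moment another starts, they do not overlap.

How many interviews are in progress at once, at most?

Sort all start/end points and keep a running count:
8:30am start Hannah → 1
9:15am start Elena → 2
9:30am end Hannah → 1
9:30am start Mei → 2
10:15am start Lucia → 3
10:30am end Elena → 2
11am end Mei → 1
11:30am start Priya → 2
12pm end Lucia → 1
12pm end Priya → 0
2:30pm start Sana → 1
3pm end Sana → 0
5:30pm start Yusuf → 1
7pm end Yusuf → 0
7pm start Kenji → 1
7:45pm end Kenji → 0
Peak is 3, at 10:15am (Elena, Lucia, Mei).

3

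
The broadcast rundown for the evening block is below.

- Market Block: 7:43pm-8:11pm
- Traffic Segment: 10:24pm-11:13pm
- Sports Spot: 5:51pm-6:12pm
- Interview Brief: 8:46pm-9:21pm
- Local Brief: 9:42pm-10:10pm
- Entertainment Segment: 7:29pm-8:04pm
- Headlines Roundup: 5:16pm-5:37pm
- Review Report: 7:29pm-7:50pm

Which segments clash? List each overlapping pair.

Sorted by start: Headlines Roundup, Sports Spot, Entertainment Segment, Review Report, Market Block, Interview Brief, Local Brief, Traffic Segment.
Sports Spot starts after Headlines Roundup ends — done with Headlines Roundup.
Entertainment Segment starts after Sports Spot ends — done with Sports Spot.
Review Report starts before Entertainment Segment ends → Entertainment Segment and Review Report overlap.
Market Block starts before Entertainment Segment ends → Entertainment Segment and Market Block overlap.
Interview Brief starts after Entertainment Segment ends — done with Entertainment Segment.
Market Block starts before Review Report ends → Review Report and Market Block overlap.
Interview Brief starts after Review Report ends — done with Review Report.
Interview Brief starts after Market Block ends — done with Market Block.
Local Brief starts after Interview Brief ends — done with Interview Brief.
Traffic Segment starts after Local Brief ends.

Entertainment Segment & Market Block, Entertainment Segment & Review Report, Market Block & Review Report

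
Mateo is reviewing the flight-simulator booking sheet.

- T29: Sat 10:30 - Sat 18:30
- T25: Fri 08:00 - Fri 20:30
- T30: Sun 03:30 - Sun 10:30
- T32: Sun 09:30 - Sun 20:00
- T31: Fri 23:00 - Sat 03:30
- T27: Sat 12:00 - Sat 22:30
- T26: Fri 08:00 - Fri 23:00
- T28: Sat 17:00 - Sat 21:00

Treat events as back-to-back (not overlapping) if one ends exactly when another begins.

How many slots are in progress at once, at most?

Walk through starts and ends in time order (an end at T is processed before a start at T):
Fri 08:00 start T25 → 1
Fri 08:00 start T26 → 2
Fri 20:30 end T25 → 1
Fri 23:00 end T26 → 0
Fri 23:00 start T31 → 1
Sat 03:30 end T31 → 0
Sat 10:30 start T29 → 1
Sat 12:00 start T27 → 2
Sat 17:00 start T28 → 3
Sat 18:30 end T29 → 2
Sat 21:00 end T28 → 1
Sat 22:30 end T27 → 0
Sun 03:30 start T30 → 1
Sun 09:30 start T32 → 2
Sun 10:30 end T30 → 1
Sun 20:00 end T32 → 0
Peak is 3, at Sat 17:00 (T27, T28, T29).

3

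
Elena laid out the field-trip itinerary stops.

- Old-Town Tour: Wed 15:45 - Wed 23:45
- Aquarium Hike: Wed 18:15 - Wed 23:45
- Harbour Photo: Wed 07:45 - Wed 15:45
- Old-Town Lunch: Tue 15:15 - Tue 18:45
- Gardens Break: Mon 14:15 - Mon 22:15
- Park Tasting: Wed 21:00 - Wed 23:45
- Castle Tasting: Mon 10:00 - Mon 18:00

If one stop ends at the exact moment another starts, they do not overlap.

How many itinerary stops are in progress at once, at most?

Walk through starts and ends in time order (an end at T is processed before a start at T):
Mon 10:00 start Castle Tasting → 1
Mon 14:15 start Gardens Break → 2
Mon 18:00 end Castle Tasting → 1
Mon 22:15 end Gardens Break → 0
Tue 15:15 start Old-Town Lunch → 1
Tue 18:45 end Old-Town Lunch → 0
Wed 07:45 start Harbour Photo → 1
Wed 15:45 end Harbour Photo → 0
Wed 15:45 start Old-Town Tour → 1
Wed 18:15 start Aquarium Hike → 2
Wed 21:00 start Park Tasting → 3
Wed 23:45 end Aquarium Hike → 2
Wed 23:45 end Old-Town Tour → 1
Wed 23:45 end Park Tasting → 0
Peak is 3, at Wed 21:00 (Aquarium Hike, Old-Town Tour, Park Tasting).

3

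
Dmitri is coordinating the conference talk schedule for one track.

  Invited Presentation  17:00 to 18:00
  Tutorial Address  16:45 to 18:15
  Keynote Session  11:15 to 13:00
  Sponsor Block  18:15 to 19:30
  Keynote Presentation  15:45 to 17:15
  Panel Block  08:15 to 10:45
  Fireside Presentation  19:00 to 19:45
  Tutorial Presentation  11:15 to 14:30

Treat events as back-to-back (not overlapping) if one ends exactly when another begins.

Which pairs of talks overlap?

Sorted by start: Panel Block, Keynote Session, Tutorial Presentation, Keynote Presentation, Tutorial Address, Invited Presentation, Sponsor Block, Fireside Presentation.
Keynote Session starts after Panel Block ends, so Panel Block has no further overlaps.
Tutorial Presentation starts before Keynote Session ends → Keynote Session and Tutorial Presentation overlap.
Keynote Presentation starts after Keynote Session ends, so Keynote Session has no further overlaps.
Keynote Presentation starts after Tutorial Presentation ends, so Tutorial Presentation has no further overlaps.
Tutorial Address starts before Keynote Presentation ends → Keynote Presentation and Tutorial Address overlap.
Invited Presentation starts before Keynote Presentation ends → Keynote Presentation and Invited Presentation overlap.
Sponsor Block starts after Keynote Presentation ends, so Keynote Presentation has no further overlaps.
Invited Presentation starts before Tutorial Address ends → Tutorial Address and Invited Presentation overlap.
Sponsor Block starts exactly when Tutorial Address ends (back-to-back, no overlap), so Tutorial Address has no further overlaps.
Sponsor Block starts after Invited Presentation ends, so Invited Presentation has no further overlaps.
Fireside Presentation starts before Sponsor Block ends → Sponsor Block and Fireside Presentation overlap.

Fireside Presentation & Sponsor Block, Invited Presentation & Keynote Presentation, Invited Presentation & Tutorial Address, Keynote Presentation & Tutorial Address, Keynote Session & Tutorial Presentation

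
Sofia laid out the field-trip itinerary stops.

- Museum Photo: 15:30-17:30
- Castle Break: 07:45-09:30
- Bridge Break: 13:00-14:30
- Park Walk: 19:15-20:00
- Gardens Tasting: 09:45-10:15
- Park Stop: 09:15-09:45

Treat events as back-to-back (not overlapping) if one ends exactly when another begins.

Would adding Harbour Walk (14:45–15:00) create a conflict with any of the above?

Castle Break: ends 09:30 at or before Harbour Walk starts 14:45 → clear.
Park Stop: ends 09:45 at or before Harbour Walk starts 14:45 → clear.
Gardens Tasting: ends 10:15 at or before Harbour Walk starts 14:45 → clear.
Bridge Break: ends 14:30 at or before Harbour Walk starts 14:45 → clear.
Museum Photo: starts 15:30 at or after Harbour Walk ends 15:00 → clear.
Park Walk: starts 19:15 at or after Harbour Walk ends 15:00 → clear.

No — it doesn't clash with anything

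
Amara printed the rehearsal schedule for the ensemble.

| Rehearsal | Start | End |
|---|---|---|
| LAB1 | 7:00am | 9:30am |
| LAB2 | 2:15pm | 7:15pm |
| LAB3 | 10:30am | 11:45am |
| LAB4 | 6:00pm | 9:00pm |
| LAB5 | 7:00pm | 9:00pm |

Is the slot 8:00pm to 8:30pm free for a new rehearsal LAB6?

No — it overlaps LAB4, LAB5

LAB1: ends 9:30am at or before LAB6 starts 8:00pm → clear.
LAB3: ends 11:45am at or before LAB6 starts 8:00pm → clear.
LAB2: ends 7:15pm at or before LAB6 starts 8:00pm → clear.
LAB4: starts 6:00pm before LAB6 ends 8:30pm, and ends 9:00pm after LAB6 starts 8:00pm → overlap.
LAB5: starts 7:00pm before LAB6 ends 8:30pm, and ends 9:00pm after LAB6 starts 8:00pm → overlap.
LAB6 overlaps LAB4, LAB5.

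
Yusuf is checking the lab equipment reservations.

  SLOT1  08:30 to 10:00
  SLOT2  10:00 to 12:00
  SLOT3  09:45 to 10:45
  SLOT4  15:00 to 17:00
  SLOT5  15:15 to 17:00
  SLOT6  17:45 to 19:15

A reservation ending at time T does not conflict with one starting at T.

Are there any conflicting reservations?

Sorted by start: SLOT1, SLOT3, SLOT2, SLOT4, SLOT5, SLOT6.
SLOT3 starts before SLOT1 ends → SLOT1 and SLOT3 overlap.
That's a conflict, so the schedule is not conflict-free.

Yes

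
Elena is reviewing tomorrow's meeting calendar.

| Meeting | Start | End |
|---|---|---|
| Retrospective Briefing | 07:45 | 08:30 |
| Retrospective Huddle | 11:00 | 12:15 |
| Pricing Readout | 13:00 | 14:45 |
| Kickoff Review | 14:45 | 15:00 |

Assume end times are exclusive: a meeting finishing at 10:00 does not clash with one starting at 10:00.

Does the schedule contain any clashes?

Sorted by start: Retrospective Briefing, Retrospective Huddle, Pricing Readout, Kickoff Review.
Retrospective Huddle starts after Retrospective Briefing ends, so Retrospective Briefing has no further overlaps.
Pricing Readout starts after Retrospective Huddle ends, so Retrospective Huddle has no further overlaps.
Kickoff Review starts exactly when Pricing Readout ends (back-to-back, no overlap).
Every pair is clear; the schedule has no overlaps.

No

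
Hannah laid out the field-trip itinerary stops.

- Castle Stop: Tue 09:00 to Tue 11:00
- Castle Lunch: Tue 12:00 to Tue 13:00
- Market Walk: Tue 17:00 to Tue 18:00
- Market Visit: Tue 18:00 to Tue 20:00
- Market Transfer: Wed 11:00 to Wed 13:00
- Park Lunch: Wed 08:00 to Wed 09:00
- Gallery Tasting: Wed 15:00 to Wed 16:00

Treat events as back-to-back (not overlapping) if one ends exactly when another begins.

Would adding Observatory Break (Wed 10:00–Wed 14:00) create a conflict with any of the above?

Yes — it overlaps Market Transfer

Castle Stop: ends Tue 11:00 at or before Observatory Break starts Wed 10:00 → clear.
Castle Lunch: ends Tue 13:00 at or before Observatory Break starts Wed 10:00 → clear.
Market Walk: ends Tue 18:00 at or before Observatory Break starts Wed 10:00 → clear.
Market Visit: ends Tue 20:00 at or before Observatory Break starts Wed 10:00 → clear.
Park Lunch: ends Wed 09:00 at or before Observatory Break starts Wed 10:00 → clear.
Market Transfer: starts Wed 11:00 before Observatory Break ends Wed 14:00, and ends Wed 13:00 after Observatory Break starts Wed 10:00 → overlap.
Gallery Tasting: starts Wed 15:00 at or after Observatory Break ends Wed 14:00 → clear.
Observatory Break overlaps Market Transfer.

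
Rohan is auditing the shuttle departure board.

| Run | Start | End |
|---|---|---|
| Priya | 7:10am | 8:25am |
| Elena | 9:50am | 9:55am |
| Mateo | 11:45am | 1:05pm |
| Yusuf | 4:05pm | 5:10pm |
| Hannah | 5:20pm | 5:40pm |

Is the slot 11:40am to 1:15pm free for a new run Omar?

Priya: ends 8:25am at or before Omar starts 11:40am → clear.
Elena: ends 9:55am at or before Omar starts 11:40am → clear.
Mateo: starts 11:45am before Omar ends 1:15pm, and ends 1:05pm after Omar starts 11:40am → overlap.
Yusuf: starts 4:05pm at or after Omar ends 1:15pm → clear.
Hannah: starts 5:20pm at or after Omar ends 1:15pm → clear.
Omar overlaps Mateo.

No — it overlaps Mateo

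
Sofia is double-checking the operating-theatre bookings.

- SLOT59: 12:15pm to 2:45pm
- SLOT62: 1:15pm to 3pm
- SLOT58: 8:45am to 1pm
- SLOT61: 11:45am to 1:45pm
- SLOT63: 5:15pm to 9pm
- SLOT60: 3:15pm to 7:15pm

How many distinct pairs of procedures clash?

6

Sorted by start: SLOT58, SLOT61, SLOT59, SLOT62, SLOT60, SLOT63.
SLOT61 starts before SLOT58 ends → SLOT58 and SLOT61 overlap.
SLOT59 starts before SLOT58 ends → SLOT58 and SLOT59 overlap.
SLOT62 starts after SLOT58 ends — done with SLOT58.
SLOT59 starts before SLOT61 ends → SLOT61 and SLOT59 overlap.
SLOT62 starts before SLOT61 ends → SLOT61 and SLOT62 overlap.
SLOT60 starts after SLOT61 ends — done with SLOT61.
SLOT62 starts before SLOT59 ends → SLOT59 and SLOT62 overlap.
SLOT60 starts after SLOT59 ends — done with SLOT59.
SLOT60 starts after SLOT62 ends — done with SLOT62.
SLOT63 starts before SLOT60 ends → SLOT60 and SLOT63 overlap.
Overlapping pairs: SLOT58 & SLOT59, SLOT58 & SLOT61, SLOT59 & SLOT61, SLOT59 & SLOT62, SLOT60 & SLOT63, SLOT61 & SLOT62 — 6 in total.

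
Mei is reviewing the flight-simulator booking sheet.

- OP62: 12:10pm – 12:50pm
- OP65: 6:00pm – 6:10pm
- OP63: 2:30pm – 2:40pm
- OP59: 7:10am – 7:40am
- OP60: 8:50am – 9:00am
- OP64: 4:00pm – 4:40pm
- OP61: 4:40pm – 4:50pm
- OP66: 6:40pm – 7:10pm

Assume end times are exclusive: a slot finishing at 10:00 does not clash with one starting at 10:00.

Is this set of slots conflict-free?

Yes

Sorted by start: OP59, OP60, OP62, OP63, OP64, OP61, OP65, OP66.
OP60 starts after OP59 ends, so nothing later overlaps OP59 either.
OP62 starts after OP60 ends, so nothing later overlaps OP60 either.
OP63 starts after OP62 ends, so nothing later overlaps OP62 either.
OP64 starts after OP63 ends, so nothing later overlaps OP63 either.
OP61 starts exactly when OP64 ends (back-to-back, no overlap), so nothing later overlaps OP64 either.
OP65 starts after OP61 ends, so nothing later overlaps OP61 either.
OP66 starts after OP65 ends.
Every pair is clear; the schedule has no overlaps.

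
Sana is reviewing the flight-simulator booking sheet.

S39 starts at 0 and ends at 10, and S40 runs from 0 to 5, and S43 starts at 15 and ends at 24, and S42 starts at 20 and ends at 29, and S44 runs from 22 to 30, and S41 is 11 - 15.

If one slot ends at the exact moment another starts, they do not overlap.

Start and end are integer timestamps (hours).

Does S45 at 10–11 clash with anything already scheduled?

S39: ends 10 at or before S45 starts 10 → clear.
S40: ends 5 at or before S45 starts 10 → clear.
S41: starts 11 at or after S45 ends 11 → clear.
S43: starts 15 at or after S45 ends 11 → clear.
S42: starts 20 at or after S45 ends 11 → clear.
S44: starts 22 at or after S45 ends 11 → clear.

No — it doesn't clash with anything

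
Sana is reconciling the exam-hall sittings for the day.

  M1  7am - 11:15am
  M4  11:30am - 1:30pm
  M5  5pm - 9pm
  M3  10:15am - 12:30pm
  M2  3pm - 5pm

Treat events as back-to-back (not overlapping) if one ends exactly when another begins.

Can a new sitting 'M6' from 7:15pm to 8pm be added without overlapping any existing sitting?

No — it overlaps M5

M1: ends 11:15am at or before M6 starts 7:15pm → clear.
M3: ends 12:30pm at or before M6 starts 7:15pm → clear.
M4: ends 1:30pm at or before M6 starts 7:15pm → clear.
M2: ends 5pm at or before M6 starts 7:15pm → clear.
M5: starts 5pm before M6 ends 8pm, and ends 9pm after M6 starts 7:15pm → overlap.
M6 overlaps M5.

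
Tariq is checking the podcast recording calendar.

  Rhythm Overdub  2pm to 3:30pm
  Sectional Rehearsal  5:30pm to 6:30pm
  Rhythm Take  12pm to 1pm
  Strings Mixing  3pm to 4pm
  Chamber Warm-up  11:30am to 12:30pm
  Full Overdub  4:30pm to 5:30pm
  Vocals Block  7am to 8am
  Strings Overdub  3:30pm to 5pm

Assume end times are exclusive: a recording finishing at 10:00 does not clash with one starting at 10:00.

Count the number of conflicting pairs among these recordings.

4

Sorted by start: Vocals Block, Chamber Warm-up, Rhythm Take, Rhythm Overdub, Strings Mixing, Strings Overdub, Full Overdub, Sectional Rehearsal.
Chamber Warm-up starts after Vocals Block ends; Vocals Block is clear from here.
Rhythm Take starts before Chamber Warm-up ends → Chamber Warm-up and Rhythm Take overlap.
Rhythm Overdub starts after Chamber Warm-up ends; Chamber Warm-up is clear from here.
Rhythm Overdub starts after Rhythm Take ends; Rhythm Take is clear from here.
Strings Mixing starts before Rhythm Overdub ends → Rhythm Overdub and Strings Mixing overlap.
Strings Overdub starts exactly when Rhythm Overdub ends (back-to-back, no overlap); Rhythm Overdub is clear from here.
Strings Overdub starts before Strings Mixing ends → Strings Mixing and Strings Overdub overlap.
Full Overdub starts after Strings Mixing ends; Strings Mixing is clear from here.
Full Overdub starts before Strings Overdub ends → Strings Overdub and Full Overdub overlap.
Sectional Rehearsal starts after Strings Overdub ends.
Sectional Rehearsal starts exactly when Full Overdub ends (back-to-back, no overlap).
Overlapping pairs: Chamber Warm-up & Rhythm Take, Full Overdub & Strings Overdub, Rhythm Overdub & Strings Mixing, Strings Mixing & Strings Overdub — 4 in total.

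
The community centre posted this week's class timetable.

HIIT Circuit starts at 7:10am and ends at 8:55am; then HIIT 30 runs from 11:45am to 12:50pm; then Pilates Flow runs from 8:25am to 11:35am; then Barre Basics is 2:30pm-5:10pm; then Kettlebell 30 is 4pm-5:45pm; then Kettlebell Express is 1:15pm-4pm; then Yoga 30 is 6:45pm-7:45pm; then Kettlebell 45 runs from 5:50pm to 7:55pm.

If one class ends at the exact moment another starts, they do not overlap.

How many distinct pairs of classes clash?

Sorted by start: HIIT Circuit, Pilates Flow, HIIT 30, Kettlebell Express, Barre Basics, Kettlebell 30, Kettlebell 45, Yoga 30.
Pilates Flow starts before HIIT Circuit ends → HIIT Circuit and Pilates Flow overlap.
HIIT 30 starts after HIIT Circuit ends, so HIIT Circuit has no further overlaps.
HIIT 30 starts after Pilates Flow ends, so Pilates Flow has no further overlaps.
Kettlebell Express starts after HIIT 30 ends, so HIIT 30 has no further overlaps.
Barre Basics starts before Kettlebell Express ends → Kettlebell Express and Barre Basics overlap.
Kettlebell 30 starts exactly when Kettlebell Express ends (back-to-back, no overlap), so Kettlebell Express has no further overlaps.
Kettlebell 30 starts before Barre Basics ends → Barre Basics and Kettlebell 30 overlap.
Kettlebell 45 starts after Barre Basics ends, so Barre Basics has no further overlaps.
Kettlebell 45 starts after Kettlebell 30 ends, so Kettlebell 30 has no further overlaps.
Yoga 30 starts before Kettlebell 45 ends → Kettlebell 45 and Yoga 30 overlap.
Overlapping pairs: Barre Basics & Kettlebell 30, Barre Basics & Kettlebell Express, HIIT Circuit & Pilates Flow, Kettlebell 45 & Yoga 30 — 4 in total.

4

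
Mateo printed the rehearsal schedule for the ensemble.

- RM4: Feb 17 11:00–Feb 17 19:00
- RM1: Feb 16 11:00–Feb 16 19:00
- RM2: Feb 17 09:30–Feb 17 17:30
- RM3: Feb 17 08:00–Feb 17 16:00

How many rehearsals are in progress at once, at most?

Sort all start/end points and keep a running count:
Feb 16 11:00 start RM1 → 1
Feb 16 19:00 end RM1 → 0
Feb 17 08:00 start RM3 → 1
Feb 17 09:30 start RM2 → 2
Feb 17 11:00 start RM4 → 3
Feb 17 16:00 end RM3 → 2
Feb 17 17:30 end RM2 → 1
Feb 17 19:00 end RM4 → 0
Peak is 3, at Feb 17 11:00 (RM2, RM3, RM4).

3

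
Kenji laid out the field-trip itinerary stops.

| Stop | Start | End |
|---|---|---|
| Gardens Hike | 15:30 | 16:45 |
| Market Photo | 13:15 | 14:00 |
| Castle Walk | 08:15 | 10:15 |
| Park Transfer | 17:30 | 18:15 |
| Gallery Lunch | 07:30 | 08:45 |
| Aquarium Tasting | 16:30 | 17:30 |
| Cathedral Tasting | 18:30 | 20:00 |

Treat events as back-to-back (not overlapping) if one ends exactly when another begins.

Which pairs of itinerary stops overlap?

Aquarium Tasting & Gardens Hike, Castle Walk & Gallery Lunch

Two intervals overlap when each starts before the other ends.
Sorted by start: Gallery Lunch, Castle Walk, Market Photo, Gardens Hike, Aquarium Tasting, Park Transfer, Cathedral Tasting.
Castle Walk starts before Gallery Lunch ends → Gallery Lunch and Castle Walk overlap.
Market Photo starts after Gallery Lunch ends, so Gallery Lunch has no further overlaps.
Market Photo starts after Castle Walk ends, so Castle Walk has no further overlaps.
Gardens Hike starts after Market Photo ends, so Market Photo has no further overlaps.
Aquarium Tasting starts before Gardens Hike ends → Gardens Hike and Aquarium Tasting overlap.
Park Transfer starts after Gardens Hike ends, so Gardens Hike has no further overlaps.
Park Transfer starts exactly when Aquarium Tasting ends (back-to-back, no overlap), so Aquarium Tasting has no further overlaps.
Cathedral Tasting starts after Park Transfer ends.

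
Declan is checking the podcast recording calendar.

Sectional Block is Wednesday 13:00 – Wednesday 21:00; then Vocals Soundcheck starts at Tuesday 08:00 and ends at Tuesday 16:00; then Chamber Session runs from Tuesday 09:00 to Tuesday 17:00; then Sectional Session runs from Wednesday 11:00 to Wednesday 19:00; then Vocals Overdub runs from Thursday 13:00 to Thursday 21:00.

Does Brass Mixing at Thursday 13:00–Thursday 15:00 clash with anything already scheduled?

Vocals Soundcheck: ends Tuesday 16:00 at or before Brass Mixing starts Thursday 13:00 → clear.
Chamber Session: ends Tuesday 17:00 at or before Brass Mixing starts Thursday 13:00 → clear.
Sectional Session: ends Wednesday 19:00 at or before Brass Mixing starts Thursday 13:00 → clear.
Sectional Block: ends Wednesday 21:00 at or before Brass Mixing starts Thursday 13:00 → clear.
Vocals Overdub: starts Thursday 13:00 before Brass Mixing ends Thursday 15:00, and ends Thursday 21:00 after Brass Mixing starts Thursday 13:00 → overlap.
Brass Mixing overlaps Vocals Overdub.

Yes — it overlaps Vocals Overdub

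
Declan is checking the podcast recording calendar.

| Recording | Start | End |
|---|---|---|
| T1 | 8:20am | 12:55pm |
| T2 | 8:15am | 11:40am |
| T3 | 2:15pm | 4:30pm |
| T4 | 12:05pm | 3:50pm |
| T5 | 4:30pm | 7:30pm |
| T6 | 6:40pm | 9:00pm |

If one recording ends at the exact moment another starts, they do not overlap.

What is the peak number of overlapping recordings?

2

Walk through starts and ends in time order (an end at T is processed before a start at T):
8:15am start T2 → 1
8:20am start T1 → 2
11:40am end T2 → 1
12:05pm start T4 → 2
12:55pm end T1 → 1
2:15pm start T3 → 2
3:50pm end T4 → 1
4:30pm end T3 → 0
4:30pm start T5 → 1
6:40pm start T6 → 2
7:30pm end T5 → 1
9:00pm end T6 → 0
Peak is 2, at 8:20am (T1, T2).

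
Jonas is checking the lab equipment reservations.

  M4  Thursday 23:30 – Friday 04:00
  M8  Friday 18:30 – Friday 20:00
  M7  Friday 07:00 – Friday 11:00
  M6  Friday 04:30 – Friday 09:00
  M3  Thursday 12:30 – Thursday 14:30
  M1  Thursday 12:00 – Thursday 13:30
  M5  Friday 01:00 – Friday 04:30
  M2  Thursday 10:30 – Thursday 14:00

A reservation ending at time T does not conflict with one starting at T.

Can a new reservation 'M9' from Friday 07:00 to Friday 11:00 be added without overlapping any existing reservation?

No — it overlaps M6, M7

M2: ends Thursday 14:00 at or before M9 starts Friday 07:00 → clear.
M1: ends Thursday 13:30 at or before M9 starts Friday 07:00 → clear.
M3: ends Thursday 14:30 at or before M9 starts Friday 07:00 → clear.
M4: ends Friday 04:00 at or before M9 starts Friday 07:00 → clear.
M5: ends Friday 04:30 at or before M9 starts Friday 07:00 → clear.
M6: starts Friday 04:30 before M9 ends Friday 11:00, and ends Friday 09:00 after M9 starts Friday 07:00 → overlap.
M7: starts Friday 07:00 before M9 ends Friday 11:00, and ends Friday 11:00 after M9 starts Friday 07:00 → overlap.
M8: starts Friday 18:30 at or after M9 ends Friday 11:00 → clear.
M9 overlaps M6, M7.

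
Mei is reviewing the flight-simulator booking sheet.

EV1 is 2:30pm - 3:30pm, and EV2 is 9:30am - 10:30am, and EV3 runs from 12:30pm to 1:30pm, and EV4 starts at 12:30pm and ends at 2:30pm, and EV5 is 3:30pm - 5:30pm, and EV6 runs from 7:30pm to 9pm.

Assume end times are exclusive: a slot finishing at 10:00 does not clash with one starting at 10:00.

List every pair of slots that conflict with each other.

Sorted by start: EV2, EV3, EV4, EV1, EV5, EV6.
EV3 starts after EV2 ends — done with EV2.
EV4 starts before EV3 ends → EV3 and EV4 overlap.
EV1 starts after EV3 ends — done with EV3.
EV1 starts exactly when EV4 ends (back-to-back, no overlap) — done with EV4.
EV5 starts exactly when EV1 ends (back-to-back, no overlap) — done with EV1.
EV6 starts after EV5 ends.

EV3 & EV4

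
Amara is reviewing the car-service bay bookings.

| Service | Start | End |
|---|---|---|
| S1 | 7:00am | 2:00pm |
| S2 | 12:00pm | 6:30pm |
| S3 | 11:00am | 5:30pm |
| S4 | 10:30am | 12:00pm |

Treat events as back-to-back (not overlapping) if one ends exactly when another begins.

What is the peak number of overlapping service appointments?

Walk through starts and ends in time order (an end at T is processed before a start at T):
7:00am start S1 → 1
10:30am start S4 → 2
11:00am start S3 → 3
12:00pm end S4 → 2
12:00pm start S2 → 3
2:00pm end S1 → 2
5:30pm end S3 → 1
6:30pm end S2 → 0
Peak is 3, at 11:00am (S1, S3, S4).

3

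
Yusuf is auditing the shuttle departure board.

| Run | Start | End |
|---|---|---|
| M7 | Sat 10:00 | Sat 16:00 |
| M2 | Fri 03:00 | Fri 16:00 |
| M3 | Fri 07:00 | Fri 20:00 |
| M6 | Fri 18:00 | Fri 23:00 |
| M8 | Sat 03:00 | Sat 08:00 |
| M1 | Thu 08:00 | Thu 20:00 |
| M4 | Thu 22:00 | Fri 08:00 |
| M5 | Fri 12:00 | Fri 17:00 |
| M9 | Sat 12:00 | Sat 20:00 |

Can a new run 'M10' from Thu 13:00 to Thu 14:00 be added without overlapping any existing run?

No — it overlaps M1

M1: starts Thu 08:00 before M10 ends Thu 14:00, and ends Thu 20:00 after M10 starts Thu 13:00 → overlap.
M4: starts Thu 22:00 at or after M10 ends Thu 14:00 → clear.
M2: starts Fri 03:00 at or after M10 ends Thu 14:00 → clear.
M3: starts Fri 07:00 at or after M10 ends Thu 14:00 → clear.
M5: starts Fri 12:00 at or after M10 ends Thu 14:00 → clear.
M6: starts Fri 18:00 at or after M10 ends Thu 14:00 → clear.
M8: starts Sat 03:00 at or after M10 ends Thu 14:00 → clear.
M7: starts Sat 10:00 at or after M10 ends Thu 14:00 → clear.
M9: starts Sat 12:00 at or after M10 ends Thu 14:00 → clear.
M10 overlaps M1.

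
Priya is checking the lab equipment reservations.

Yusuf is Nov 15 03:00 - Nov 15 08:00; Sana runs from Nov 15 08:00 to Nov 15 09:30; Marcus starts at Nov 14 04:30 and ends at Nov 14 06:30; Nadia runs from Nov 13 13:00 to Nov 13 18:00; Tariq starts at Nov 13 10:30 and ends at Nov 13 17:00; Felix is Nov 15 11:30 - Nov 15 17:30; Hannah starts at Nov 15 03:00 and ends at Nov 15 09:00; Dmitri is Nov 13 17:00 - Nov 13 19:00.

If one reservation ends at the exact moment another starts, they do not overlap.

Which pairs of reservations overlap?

Dmitri & Nadia, Hannah & Sana, Hannah & Yusuf, Nadia & Tariq

Sorted by start: Tariq, Nadia, Dmitri, Marcus, Hannah, Yusuf, Sana, Felix.
Nadia starts before Tariq ends → Tariq and Nadia overlap.
Dmitri starts exactly when Tariq ends (back-to-back, no overlap) — done with Tariq.
Dmitri starts before Nadia ends → Nadia and Dmitri overlap.
Marcus starts after Nadia ends — done with Nadia.
Marcus starts after Dmitri ends — done with Dmitri.
Hannah starts after Marcus ends — done with Marcus.
Yusuf starts before Hannah ends → Hannah and Yusuf overlap.
Sana starts before Hannah ends → Hannah and Sana overlap.
Felix starts after Hannah ends.
Sana starts exactly when Yusuf ends (back-to-back, no overlap) — done with Yusuf.
Felix starts after Sana ends.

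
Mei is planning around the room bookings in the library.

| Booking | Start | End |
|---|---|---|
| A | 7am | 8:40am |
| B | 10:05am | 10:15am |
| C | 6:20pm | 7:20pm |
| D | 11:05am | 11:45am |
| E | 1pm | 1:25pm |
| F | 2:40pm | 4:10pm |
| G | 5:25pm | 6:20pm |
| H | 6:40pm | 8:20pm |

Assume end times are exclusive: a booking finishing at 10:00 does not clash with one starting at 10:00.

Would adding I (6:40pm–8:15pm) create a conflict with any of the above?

A: ends 8:40am at or before I starts 6:40pm → clear.
B: ends 10:15am at or before I starts 6:40pm → clear.
D: ends 11:45am at or before I starts 6:40pm → clear.
E: ends 1:25pm at or before I starts 6:40pm → clear.
F: ends 4:10pm at or before I starts 6:40pm → clear.
G: ends 6:20pm at or before I starts 6:40pm → clear.
C: starts 6:20pm before I ends 8:15pm, and ends 7:20pm after I starts 6:40pm → overlap.
H: starts 6:40pm before I ends 8:15pm, and ends 8:20pm after I starts 6:40pm → overlap.
I overlaps C, H.

Yes — it overlaps C, H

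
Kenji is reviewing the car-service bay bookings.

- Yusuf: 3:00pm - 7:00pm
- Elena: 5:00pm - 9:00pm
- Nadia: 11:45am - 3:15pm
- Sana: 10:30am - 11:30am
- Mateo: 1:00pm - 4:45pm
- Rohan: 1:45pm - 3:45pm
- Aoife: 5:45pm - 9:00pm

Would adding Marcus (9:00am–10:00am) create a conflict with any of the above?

No — it doesn't clash with anything

Sana: starts 10:30am at or after Marcus ends 10:00am → clear.
Nadia: starts 11:45am at or after Marcus ends 10:00am → clear.
Mateo: starts 1:00pm at or after Marcus ends 10:00am → clear.
Rohan: starts 1:45pm at or after Marcus ends 10:00am → clear.
Yusuf: starts 3:00pm at or after Marcus ends 10:00am → clear.
Elena: starts 5:00pm at or after Marcus ends 10:00am → clear.
Aoife: starts 5:45pm at or after Marcus ends 10:00am → clear.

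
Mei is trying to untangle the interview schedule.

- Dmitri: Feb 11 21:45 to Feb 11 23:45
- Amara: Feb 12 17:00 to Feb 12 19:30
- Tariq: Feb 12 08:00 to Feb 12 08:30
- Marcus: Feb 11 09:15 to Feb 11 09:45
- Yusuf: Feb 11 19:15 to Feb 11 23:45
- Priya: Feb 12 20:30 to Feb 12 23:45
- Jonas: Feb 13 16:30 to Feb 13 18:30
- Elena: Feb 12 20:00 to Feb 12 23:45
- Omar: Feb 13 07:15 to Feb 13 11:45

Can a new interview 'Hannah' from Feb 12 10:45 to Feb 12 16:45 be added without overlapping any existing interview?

Marcus: ends Feb 11 09:45 at or before Hannah starts Feb 12 10:45 → clear.
Yusuf: ends Feb 11 23:45 at or before Hannah starts Feb 12 10:45 → clear.
Dmitri: ends Feb 11 23:45 at or before Hannah starts Feb 12 10:45 → clear.
Tariq: ends Feb 12 08:30 at or before Hannah starts Feb 12 10:45 → clear.
Amara: starts Feb 12 17:00 at or after Hannah ends Feb 12 16:45 → clear.
Elena: starts Feb 12 20:00 at or after Hannah ends Feb 12 16:45 → clear.
Priya: starts Feb 12 20:30 at or after Hannah ends Feb 12 16:45 → clear.
Omar: starts Feb 13 07:15 at or after Hannah ends Feb 12 16:45 → clear.
Jonas: starts Feb 13 16:30 at or after Hannah ends Feb 12 16:45 → clear.

Yes — the slot is free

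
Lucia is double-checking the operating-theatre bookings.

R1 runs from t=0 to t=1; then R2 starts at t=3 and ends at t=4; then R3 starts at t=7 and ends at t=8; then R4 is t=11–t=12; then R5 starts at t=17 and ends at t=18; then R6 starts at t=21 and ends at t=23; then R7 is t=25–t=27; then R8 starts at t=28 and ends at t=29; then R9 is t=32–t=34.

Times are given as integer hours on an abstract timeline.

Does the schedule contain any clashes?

Sorted by start: R1, R2, R3, R4, R5, R6, R7, R8, R9.
R2 starts after R1 ends, so nothing later overlaps R1 either.
R3 starts after R2 ends, so nothing later overlaps R2 either.
R4 starts after R3 ends, so nothing later overlaps R3 either.
R5 starts after R4 ends, so nothing later overlaps R4 either.
R6 starts after R5 ends, so nothing later overlaps R5 either.
R7 starts after R6 ends, so nothing later overlaps R6 either.
R8 starts after R7 ends, so nothing later overlaps R7 either.
R9 starts after R8 ends.
Every pair is clear; the schedule has no overlaps.

No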